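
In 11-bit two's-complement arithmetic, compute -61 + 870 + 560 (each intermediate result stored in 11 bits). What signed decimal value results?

-61 + 870 = 809 (01100101001)
809 + 560 = 1369 → wraps to -679 (10101011001)

-679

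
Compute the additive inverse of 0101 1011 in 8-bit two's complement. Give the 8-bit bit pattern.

Invert: 10100100. Add 1: 10100101.

10100101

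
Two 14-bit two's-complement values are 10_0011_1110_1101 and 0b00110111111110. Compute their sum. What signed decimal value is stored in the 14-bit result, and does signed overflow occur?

10_0011_1110_1101 → 10001111101101 = -7187 (signed)
0b00110111111110 → 00110111111110 = 3582 (signed)
  10001111101101
+ 00110111111110
= 11000111101011
Result 11000111101011: MSB = 1 → 12779 − 16384 = -3605.
Addends have opposite signs, so signed overflow cannot occur.

-3605; no overflow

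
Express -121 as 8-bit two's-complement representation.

10000111

|-121| = 121 = 01111001 in 8 bits.
Invert the bits: 10000110. Add 1: 10000111.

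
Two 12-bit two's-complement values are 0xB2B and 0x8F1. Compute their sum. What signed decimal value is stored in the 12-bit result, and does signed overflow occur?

0xB2B = 101100101011 = -1237 (signed)
0x8F1 = 100011110001 = -1807 (signed)
  101100101011
+ 100011110001
= 010000011100  (discard carry-out 1)
Result 010000011100: MSB = 0 → value 1052.
Both addends are negative but the stored result is non-negative: signed overflow. The true value -1237 + (-1807) = -3044 lies outside [-2048, 2047].

1052; overflow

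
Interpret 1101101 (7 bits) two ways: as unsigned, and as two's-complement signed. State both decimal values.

Unsigned: 1101101 = 109.
Signed: MSB=1 → 109 − 128 = -19.

unsigned = 109, signed = -19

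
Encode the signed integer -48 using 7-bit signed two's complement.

|-48| = 48 = 0110000 in 7 bits.
Invert the bits: 1001111. Add 1: 1010000.

1010000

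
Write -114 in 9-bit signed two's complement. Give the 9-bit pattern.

|-114| = 114 = 001110010 in 9 bits.
Invert the bits: 110001101. Add 1: 110001110.
Check: 110001110 reads as 398 − 512 = -114.

110001110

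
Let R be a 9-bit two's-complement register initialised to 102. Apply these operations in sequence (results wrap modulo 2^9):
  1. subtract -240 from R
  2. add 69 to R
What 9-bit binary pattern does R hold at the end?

110011011

Start: R = 102 = 001100110.
R = 102 − (-240) = 342; wraps to -170 = 101010110
R = -170 + 69 = -101 = 110011011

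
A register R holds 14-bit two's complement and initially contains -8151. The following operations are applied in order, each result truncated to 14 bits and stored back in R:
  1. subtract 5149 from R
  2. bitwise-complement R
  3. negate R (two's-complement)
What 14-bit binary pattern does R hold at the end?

00110000001101

Start: R = -8151 = 10000000101001.
R = -8151 − 5149 = -13300; wraps to 3084 = 00110000001100
R = NOT 00110000001100 = 11001111110011 = -3085
R = −(-3085) = 3085 = 00110000001101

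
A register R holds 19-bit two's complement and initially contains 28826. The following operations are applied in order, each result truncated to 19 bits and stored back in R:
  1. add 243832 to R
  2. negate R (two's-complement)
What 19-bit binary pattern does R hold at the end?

Start: R = 28826 = 0000111000010011010.
R = 28826 + 243832 = 272658; wraps to -251630 = 1000010100100010010
R = −(-251630) = 251630 = 0111101011011101110

0111101011011101110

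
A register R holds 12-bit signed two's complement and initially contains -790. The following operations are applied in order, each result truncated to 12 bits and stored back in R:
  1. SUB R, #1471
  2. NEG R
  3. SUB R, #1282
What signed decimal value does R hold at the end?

979

Start: R = -790 = 110011101010.
R = -790 − 1471 = -2261; wraps to 1835 = 011100101011
R = −(1835) = -1835 = 100011010101
R = -1835 − 1282 = -3117; wraps to 979 = 001111010011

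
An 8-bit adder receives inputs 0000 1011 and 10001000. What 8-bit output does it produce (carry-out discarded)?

10010011

  00001011
+ 10001000
= 10010011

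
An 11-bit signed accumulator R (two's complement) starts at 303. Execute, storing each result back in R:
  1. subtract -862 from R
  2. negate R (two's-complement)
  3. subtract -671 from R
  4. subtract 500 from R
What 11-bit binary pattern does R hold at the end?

Start: R = 303 = 00100101111.
R = 303 − (-862) = 1165; wraps to -883 = 10010001101
R = −(-883) = 883 = 01101110011
R = 883 − (-671) = 1554; wraps to -494 = 11000010010
R = -494 − 500 = -994 = 10000011110

10000011110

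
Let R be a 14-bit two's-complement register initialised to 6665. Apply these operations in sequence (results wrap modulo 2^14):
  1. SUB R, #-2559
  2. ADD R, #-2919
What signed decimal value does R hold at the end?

6305

Start: R = 6665 = 01101000001001.
R = 6665 − (-2559) = 9224; wraps to -7160 = 10010000001000
R = -7160 + (-2919) = -10079; wraps to 6305 = 01100010100001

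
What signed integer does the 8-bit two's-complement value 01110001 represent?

MSB is 0, so the value is non-negative: 01110001 = 113.

113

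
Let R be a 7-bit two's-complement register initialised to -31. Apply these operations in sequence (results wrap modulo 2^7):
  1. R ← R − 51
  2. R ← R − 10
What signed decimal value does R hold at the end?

36

Start: R = -31 = 1100001.
R = -31 − 51 = -82; wraps to 46 = 0101110
R = 46 − 10 = 36 = 0100100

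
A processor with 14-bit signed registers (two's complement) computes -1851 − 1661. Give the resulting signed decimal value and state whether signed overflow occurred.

-1851 → 11100011000101
1661 → 00011001111101
Subtract via negate-and-add: invert 00011001111101 + 1 = 11100110000011 (i.e. -1661).
  11100011000101
+ 11100110000011
= 11001001001000  (discard carry-out 1)
Result 11001001001000: MSB = 1 → 12872 − 16384 = -3512.
Both addends (after negating the subtrahend) are negative and so is the stored result: no signed overflow.

-3512; no overflow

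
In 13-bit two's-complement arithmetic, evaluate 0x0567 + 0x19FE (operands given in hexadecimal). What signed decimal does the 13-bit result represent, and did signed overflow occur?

0x0567 = 0010101100111 = 1383 (signed)
0x19FE = 1100111111110 = -1538 (signed)
  0010101100111
+ 1100111111110
= 1111101100101
Result 1111101100101: MSB = 1 → 8037 − 8192 = -155.
Addends have opposite signs, so signed overflow cannot occur.

-155; no overflow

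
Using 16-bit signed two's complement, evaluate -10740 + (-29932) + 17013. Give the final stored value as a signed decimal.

-23659

-10740 + (-29932) = -40672 → wraps to 24864 (0110000100100000)
24864 + 17013 = 41877 → wraps to -23659 (1010001110010101)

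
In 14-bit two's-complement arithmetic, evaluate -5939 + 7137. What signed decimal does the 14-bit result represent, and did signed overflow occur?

1198; no overflow

-5939 → 10100011001101
7137 → 01101111100001
  10100011001101
+ 01101111100001
= 00010010101110  (discard carry-out 1)
Result 00010010101110: MSB = 0 → value 1198.
Addends have opposite signs, so signed overflow cannot occur.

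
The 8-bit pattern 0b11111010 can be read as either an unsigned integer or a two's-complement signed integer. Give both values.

Unsigned: 11111010 = 250.
Signed: MSB=1 → 250 − 256 = -6.

unsigned = 250, signed = -6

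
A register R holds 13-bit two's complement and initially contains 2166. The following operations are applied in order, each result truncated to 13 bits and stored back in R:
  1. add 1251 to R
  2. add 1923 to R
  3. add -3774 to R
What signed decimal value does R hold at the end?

Start: R = 2166 = 0100001110110.
R = 2166 + 1251 = 3417 = 0110101011001
R = 3417 + 1923 = 5340; wraps to -2852 = 1010011011100
R = -2852 + (-3774) = -6626; wraps to 1566 = 0011000011110

1566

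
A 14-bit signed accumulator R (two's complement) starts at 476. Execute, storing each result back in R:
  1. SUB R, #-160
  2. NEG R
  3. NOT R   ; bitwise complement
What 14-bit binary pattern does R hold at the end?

00001001111011

Start: R = 476 = 00000111011100.
R = 476 − (-160) = 636 = 00001001111100
R = −(636) = -636 = 11110110000100
R = NOT 11110110000100 = 00001001111011 = 635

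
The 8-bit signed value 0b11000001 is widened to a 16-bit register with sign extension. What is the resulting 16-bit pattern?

1111111111000001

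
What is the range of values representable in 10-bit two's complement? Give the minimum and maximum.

min = -512, max = 511

Minimum: −2^9 = -512.
Maximum: 2^9 − 1 = 511.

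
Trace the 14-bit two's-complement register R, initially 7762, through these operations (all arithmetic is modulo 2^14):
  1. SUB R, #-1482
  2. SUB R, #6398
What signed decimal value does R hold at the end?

Start: R = 7762 = 01111001010010.
R = 7762 − (-1482) = 9244; wraps to -7140 = 10010000011100
R = -7140 − 6398 = -13538; wraps to 2846 = 00101100011110

2846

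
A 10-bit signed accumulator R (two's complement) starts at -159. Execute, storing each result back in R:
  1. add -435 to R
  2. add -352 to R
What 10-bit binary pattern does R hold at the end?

0001001110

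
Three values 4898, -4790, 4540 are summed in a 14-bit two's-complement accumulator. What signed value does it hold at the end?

4898 + (-4790) = 108 (00000001101100)
108 + 4540 = 4648 (01001000101000)

4648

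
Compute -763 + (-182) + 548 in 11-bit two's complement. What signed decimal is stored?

-763 + (-182) = -945 (10001001111)
-945 + 548 = -397 (11001110011)

-397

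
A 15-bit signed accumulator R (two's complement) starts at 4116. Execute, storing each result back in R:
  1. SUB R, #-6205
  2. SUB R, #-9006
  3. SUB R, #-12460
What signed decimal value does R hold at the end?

-981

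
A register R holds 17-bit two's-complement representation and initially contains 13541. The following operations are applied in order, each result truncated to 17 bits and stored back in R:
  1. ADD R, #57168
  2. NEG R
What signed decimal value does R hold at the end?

Start: R = 13541 = 00011010011100101.
R = 13541 + 57168 = 70709; wraps to -60363 = 10001010000110101
R = −(-60363) = 60363 = 01110101111001011

60363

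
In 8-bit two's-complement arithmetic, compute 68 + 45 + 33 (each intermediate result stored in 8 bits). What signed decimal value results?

-110

68 + 45 = 113 (01110001)
113 + 33 = 146 → wraps to -110 (10010010)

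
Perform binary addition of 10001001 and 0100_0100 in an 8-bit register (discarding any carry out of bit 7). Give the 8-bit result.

  10001001
+ 01000100
= 11001101

11001101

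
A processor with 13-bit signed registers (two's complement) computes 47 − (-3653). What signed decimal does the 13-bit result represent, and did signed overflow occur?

47 → 0000000101111
-3653 → 1000110111011
Subtract via negate-and-add: invert 1000110111011 + 1 = 0111001000101 (i.e. 3653).
  0000000101111
+ 0111001000101
= 0111001110100
Result 0111001110100: MSB = 0 → value 3700.
Both addends (after negating the subtrahend) are non-negative and so is the stored result: no signed overflow.

3700; no overflow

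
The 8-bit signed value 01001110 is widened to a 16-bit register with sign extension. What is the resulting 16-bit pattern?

MSB of 01001110 is 0; replicate it into the new high bits.
00000000|01001110 → 0000000001001110 (still 78).

0000000001001110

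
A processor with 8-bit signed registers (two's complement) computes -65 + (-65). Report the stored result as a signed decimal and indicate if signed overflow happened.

-65 → 10111111
-65 → 10111111
  10111111
+ 10111111
= 01111110  (discard carry-out 1)
Result 01111110: MSB = 0 → value 126.
Both addends are negative but the stored result is non-negative: signed overflow. The true value -65 + (-65) = -130 lies outside [-128, 127].

126; overflow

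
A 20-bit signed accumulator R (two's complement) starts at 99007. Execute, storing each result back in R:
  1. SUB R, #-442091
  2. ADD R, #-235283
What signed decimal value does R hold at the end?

305815

Start: R = 99007 = 00011000001010111111.
R = 99007 − (-442091) = 541098; wraps to -507478 = 10000100000110101010
R = -507478 + (-235283) = -742761; wraps to 305815 = 01001010101010010111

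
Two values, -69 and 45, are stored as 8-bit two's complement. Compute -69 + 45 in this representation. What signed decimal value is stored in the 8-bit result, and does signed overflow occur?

-24; no overflow

-69 → 10111011
45 → 00101101
  10111011
+ 00101101
= 11101000
Result 11101000: MSB = 1 → 232 − 256 = -24.
Addends have opposite signs, so signed overflow cannot occur.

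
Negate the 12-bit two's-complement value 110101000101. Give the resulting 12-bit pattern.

001010111011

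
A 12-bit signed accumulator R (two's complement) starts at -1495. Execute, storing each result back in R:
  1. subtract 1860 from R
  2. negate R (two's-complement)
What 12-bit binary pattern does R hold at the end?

Start: R = -1495 = 101000101001.
R = -1495 − 1860 = -3355; wraps to 741 = 001011100101
R = −(741) = -741 = 110100011011

110100011011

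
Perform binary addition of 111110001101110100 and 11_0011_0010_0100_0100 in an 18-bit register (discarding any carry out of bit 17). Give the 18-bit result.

110001010110111000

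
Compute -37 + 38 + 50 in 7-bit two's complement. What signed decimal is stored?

51

-37 + 38 = 1 (0000001)
1 + 50 = 51 (0110011)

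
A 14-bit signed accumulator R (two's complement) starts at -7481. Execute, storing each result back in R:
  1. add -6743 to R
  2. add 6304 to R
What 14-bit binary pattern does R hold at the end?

Start: R = -7481 = 10001011000111.
R = -7481 + (-6743) = -14224; wraps to 2160 = 00100001110000
R = 2160 + 6304 = 8464; wraps to -7920 = 10000100010000

10000100010000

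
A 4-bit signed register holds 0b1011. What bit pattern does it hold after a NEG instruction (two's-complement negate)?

0101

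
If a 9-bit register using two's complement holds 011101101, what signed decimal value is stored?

237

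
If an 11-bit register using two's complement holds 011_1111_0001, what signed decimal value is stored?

MSB is 0, so the value is non-negative: 01111110001 = 1009.

1009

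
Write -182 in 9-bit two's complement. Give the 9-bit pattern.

101001010

|-182| = 182 = 010110110 in 9 bits.
Invert the bits: 101001001. Add 1: 101001010.
Check: 101001010 reads as 330 − 512 = -182.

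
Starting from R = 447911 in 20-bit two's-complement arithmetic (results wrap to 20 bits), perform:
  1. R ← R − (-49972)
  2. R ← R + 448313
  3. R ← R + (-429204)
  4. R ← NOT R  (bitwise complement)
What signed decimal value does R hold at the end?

Start: R = 447911 = 01101101010110100111.
R = 447911 − (-49972) = 497883 = 01111001100011011011
R = 497883 + 448313 = 946196; wraps to -102380 = 11100111000000010100
R = -102380 + (-429204) = -531584; wraps to 516992 = 01111110001110000000
R = NOT 01111110001110000000 = 10000001110001111111 = -516993

-516993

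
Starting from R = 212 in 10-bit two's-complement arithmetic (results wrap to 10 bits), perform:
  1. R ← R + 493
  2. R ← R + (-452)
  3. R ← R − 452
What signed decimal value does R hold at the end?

-199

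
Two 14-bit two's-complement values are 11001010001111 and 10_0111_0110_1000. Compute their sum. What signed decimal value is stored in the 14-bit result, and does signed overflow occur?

6647; overflow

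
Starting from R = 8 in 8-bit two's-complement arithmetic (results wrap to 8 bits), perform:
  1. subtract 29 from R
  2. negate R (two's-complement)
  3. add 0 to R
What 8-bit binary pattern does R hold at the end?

Start: R = 8 = 00001000.
R = 8 − 29 = -21 = 11101011
R = −(-21) = 21 = 00010101
R = 21 + 0 = 21 = 00010101

00010101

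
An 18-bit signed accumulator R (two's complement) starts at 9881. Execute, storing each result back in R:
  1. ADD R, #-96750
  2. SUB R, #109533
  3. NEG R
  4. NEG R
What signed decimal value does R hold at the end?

Start: R = 9881 = 000010011010011001.
R = 9881 + (-96750) = -86869 = 101010110010101011
R = -86869 − 109533 = -196402; wraps to 65742 = 010000000011001110
R = −(65742) = -65742 = 101111111100110010
R = −(-65742) = 65742 = 010000000011001110

65742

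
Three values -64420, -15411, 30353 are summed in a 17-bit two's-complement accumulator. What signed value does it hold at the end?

-49478

-64420 + (-15411) = -79831 → wraps to 51241 (01100100000101001)
51241 + 30353 = 81594 → wraps to -49478 (10011111010111010)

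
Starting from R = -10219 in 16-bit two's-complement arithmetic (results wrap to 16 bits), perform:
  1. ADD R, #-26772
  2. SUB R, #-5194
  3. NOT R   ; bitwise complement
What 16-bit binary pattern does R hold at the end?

Start: R = -10219 = 1101100000010101.
R = -10219 + (-26772) = -36991; wraps to 28545 = 0110111110000001
R = 28545 − (-5194) = 33739; wraps to -31797 = 1000001111001011
R = NOT 1000001111001011 = 0111110000110100 = 31796

0111110000110100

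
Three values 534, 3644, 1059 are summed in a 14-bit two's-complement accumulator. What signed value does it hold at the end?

5237

534 + 3644 = 4178 (01000001010010)
4178 + 1059 = 5237 (01010001110101)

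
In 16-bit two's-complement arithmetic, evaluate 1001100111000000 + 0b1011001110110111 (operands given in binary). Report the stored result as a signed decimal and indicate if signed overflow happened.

19831; overflow

1001100111000000 = -26176 (signed)
0b1011001110110111 → 1011001110110111 = -19529 (signed)
  1001100111000000
+ 1011001110110111
= 0100110101110111  (discard carry-out 1)
Result 0100110101110111: MSB = 0 → value 19831.
Both addends are negative but the stored result is non-negative: signed overflow. The true value -26176 + (-19529) = -45705 lies outside [-32768, 32767].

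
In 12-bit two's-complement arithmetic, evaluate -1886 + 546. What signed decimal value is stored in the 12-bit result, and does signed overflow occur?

-1340; no overflow

-1886 → 100010100010
546 → 001000100010
  100010100010
+ 001000100010
= 101011000100
Result 101011000100: MSB = 1 → 2756 − 4096 = -1340.
Addends have opposite signs, so signed overflow cannot occur.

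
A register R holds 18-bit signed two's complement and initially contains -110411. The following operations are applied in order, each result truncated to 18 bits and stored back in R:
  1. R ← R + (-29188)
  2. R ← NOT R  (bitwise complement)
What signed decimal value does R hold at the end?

-122546

Start: R = -110411 = 100101000010110101.
R = -110411 + (-29188) = -139599; wraps to 122545 = 011101111010110001
R = NOT 011101111010110001 = 100010000101001110 = -122546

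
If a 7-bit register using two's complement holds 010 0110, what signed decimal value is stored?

38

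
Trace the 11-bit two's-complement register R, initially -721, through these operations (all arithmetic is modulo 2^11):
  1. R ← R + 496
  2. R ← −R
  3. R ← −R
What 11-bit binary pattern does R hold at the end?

Start: R = -721 = 10100101111.
R = -721 + 496 = -225 = 11100011111
R = −(-225) = 225 = 00011100001
R = −(225) = -225 = 11100011111

11100011111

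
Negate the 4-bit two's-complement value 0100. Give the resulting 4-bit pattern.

Invert: 1011. Add 1: 1100.
Check: 0100 = 4, 1100 = -4.

1100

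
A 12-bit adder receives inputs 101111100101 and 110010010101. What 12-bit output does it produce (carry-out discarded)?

100001111010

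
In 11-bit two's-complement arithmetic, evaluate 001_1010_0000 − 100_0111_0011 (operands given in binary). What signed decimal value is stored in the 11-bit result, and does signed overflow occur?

-723; overflow

001_1010_0000 → 00110100000 = 416 (signed)
100_0111_0011 → 10001110011 = -909 (signed)
Subtract via negate-and-add: invert 10001110011 + 1 = 01110001101 (i.e. 909).
  00110100000
+ 01110001101
= 10100101101
Result 10100101101: MSB = 1 → 1325 − 2048 = -723.
Both addends (after negating the subtrahend) are non-negative but the stored result is negative: signed overflow. The true value 416 − (-909) = 1325 lies outside [-1024, 1023].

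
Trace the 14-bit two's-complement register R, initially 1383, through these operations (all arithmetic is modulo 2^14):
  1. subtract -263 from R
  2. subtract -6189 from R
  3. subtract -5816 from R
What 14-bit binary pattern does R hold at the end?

11010101010011

Start: R = 1383 = 00010101100111.
R = 1383 − (-263) = 1646 = 00011001101110
R = 1646 − (-6189) = 7835 = 01111010011011
R = 7835 − (-5816) = 13651; wraps to -2733 = 11010101010011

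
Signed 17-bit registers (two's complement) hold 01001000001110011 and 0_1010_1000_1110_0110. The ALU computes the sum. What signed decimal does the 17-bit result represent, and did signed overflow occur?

-50855; overflow

01001000001110011 = 36979 (signed)
0_1010_1000_1110_0110 → 01010100011100110 = 43238 (signed)
  01001000001110011
+ 01010100011100110
= 10011100101011001
Result 10011100101011001: MSB = 1 → 80217 − 131072 = -50855.
Both addends are non-negative but the stored result is negative: signed overflow. The true value 36979 + 43238 = 80217 lies outside [-65536, 65535].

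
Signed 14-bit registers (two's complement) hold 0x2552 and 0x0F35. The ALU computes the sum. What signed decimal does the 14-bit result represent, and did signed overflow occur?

-2937; no overflow

0x2552 = 10010101010010 = -6830 (signed)
0x0F35 = 00111100110101 = 3893 (signed)
  10010101010010
+ 00111100110101
= 11010010000111
Result 11010010000111: MSB = 1 → 13447 − 16384 = -2937.
Addends have opposite signs, so signed overflow cannot occur.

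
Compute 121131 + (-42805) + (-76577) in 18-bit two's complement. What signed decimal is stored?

1749

121131 + (-42805) = 78326 (010011000111110110)
78326 + (-76577) = 1749 (000000011011010101)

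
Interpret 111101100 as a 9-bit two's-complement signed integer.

MSB is 1, so the value is negative.
Invert: 000010011. Add 1: 000010100 = 20. So the value is −20.

-20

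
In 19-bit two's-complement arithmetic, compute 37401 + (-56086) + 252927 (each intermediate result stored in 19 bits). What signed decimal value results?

37401 + (-56086) = -18685 (1111011011100000011)
-18685 + 252927 = 234242 (0111001001100000010)

234242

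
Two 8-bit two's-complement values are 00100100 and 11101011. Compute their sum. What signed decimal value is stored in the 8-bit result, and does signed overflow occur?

00100100 = 36 (signed)
11101011 = -21 (signed)
  00100100
+ 11101011
= 00001111  (discard carry-out 1)
Result 00001111: MSB = 0 → value 15.
Addends have opposite signs, so signed overflow cannot occur.

15; no overflow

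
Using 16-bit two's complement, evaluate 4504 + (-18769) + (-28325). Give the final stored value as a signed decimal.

22946

4504 + (-18769) = -14265 (1100100001000111)
-14265 + (-28325) = -42590 → wraps to 22946 (0101100110100010)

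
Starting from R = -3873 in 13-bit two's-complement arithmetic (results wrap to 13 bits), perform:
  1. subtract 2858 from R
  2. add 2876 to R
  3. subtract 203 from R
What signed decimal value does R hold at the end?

-4058

Start: R = -3873 = 1000011011111.
R = -3873 − 2858 = -6731; wraps to 1461 = 0010110110101
R = 1461 + 2876 = 4337; wraps to -3855 = 1000011110001
R = -3855 − 203 = -4058 = 1000000100110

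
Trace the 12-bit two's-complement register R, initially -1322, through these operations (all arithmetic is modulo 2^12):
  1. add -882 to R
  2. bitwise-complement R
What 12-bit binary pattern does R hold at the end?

100010011011

Start: R = -1322 = 101011010110.
R = -1322 + (-882) = -2204; wraps to 1892 = 011101100100
R = NOT 011101100100 = 100010011011 = -1893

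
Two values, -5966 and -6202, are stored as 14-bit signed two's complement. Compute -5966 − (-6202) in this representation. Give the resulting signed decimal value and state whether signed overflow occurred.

236; no overflow

-5966 → 10100010110010
-6202 → 10011111000110
Subtract via negate-and-add: invert 10011111000110 + 1 = 01100000111010 (i.e. 6202).
  10100010110010
+ 01100000111010
= 00000011101100  (discard carry-out 1)
Result 00000011101100: MSB = 0 → value 236.
Addends (after negating the subtrahend) have opposite signs, so signed overflow cannot occur.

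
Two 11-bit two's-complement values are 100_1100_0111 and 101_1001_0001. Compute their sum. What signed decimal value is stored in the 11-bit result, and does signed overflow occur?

600; overflow

100_1100_0111 → 10011000111 = -825 (signed)
101_1001_0001 → 10110010001 = -623 (signed)
  10011000111
+ 10110010001
= 01001011000  (discard carry-out 1)
Result 01001011000: MSB = 0 → value 600.
Both addends are negative but the stored result is non-negative: signed overflow. The true value -825 + (-623) = -1448 lies outside [-1024, 1023].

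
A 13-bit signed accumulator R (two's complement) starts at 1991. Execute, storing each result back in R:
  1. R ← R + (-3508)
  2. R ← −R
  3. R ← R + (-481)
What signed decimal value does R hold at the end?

1036

Start: R = 1991 = 0011111000111.
R = 1991 + (-3508) = -1517 = 1101000010011
R = −(-1517) = 1517 = 0010111101101
R = 1517 + (-481) = 1036 = 0010000001100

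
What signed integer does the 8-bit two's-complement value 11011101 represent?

-35

MSB is 1, so the value is negative.
Unsigned reading: 221. Subtract 2^8 = 256: 221 − 256 = -35.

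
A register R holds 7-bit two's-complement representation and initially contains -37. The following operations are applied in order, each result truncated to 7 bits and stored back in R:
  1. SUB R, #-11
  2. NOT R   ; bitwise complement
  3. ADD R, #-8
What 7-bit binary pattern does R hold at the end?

0010001

Start: R = -37 = 1011011.
R = -37 − (-11) = -26 = 1100110
R = NOT 1100110 = 0011001 = 25
R = 25 + (-8) = 17 = 0010001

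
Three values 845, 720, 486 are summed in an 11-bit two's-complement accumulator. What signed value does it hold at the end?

3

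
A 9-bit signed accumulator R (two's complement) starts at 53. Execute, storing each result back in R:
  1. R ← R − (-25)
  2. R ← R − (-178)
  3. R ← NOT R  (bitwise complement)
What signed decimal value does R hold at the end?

255

Start: R = 53 = 000110101.
R = 53 − (-25) = 78 = 001001110
R = 78 − (-178) = 256; wraps to -256 = 100000000
R = NOT 100000000 = 011111111 = 255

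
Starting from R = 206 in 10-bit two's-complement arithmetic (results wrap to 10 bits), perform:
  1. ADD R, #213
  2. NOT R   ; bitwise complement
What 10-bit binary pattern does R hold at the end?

1001011100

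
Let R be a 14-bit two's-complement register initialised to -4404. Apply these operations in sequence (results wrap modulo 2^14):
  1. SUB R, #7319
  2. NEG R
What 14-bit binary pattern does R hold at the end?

Start: R = -4404 = 10111011001100.
R = -4404 − 7319 = -11723; wraps to 4661 = 01001000110101
R = −(4661) = -4661 = 10110111001011

10110111001011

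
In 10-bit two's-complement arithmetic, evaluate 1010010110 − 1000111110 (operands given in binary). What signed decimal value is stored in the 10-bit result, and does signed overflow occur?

88; no overflow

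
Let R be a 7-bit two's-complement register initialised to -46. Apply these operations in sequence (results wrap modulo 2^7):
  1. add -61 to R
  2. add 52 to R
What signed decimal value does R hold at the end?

-55

Start: R = -46 = 1010010.
R = -46 + (-61) = -107; wraps to 21 = 0010101
R = 21 + 52 = 73; wraps to -55 = 1001001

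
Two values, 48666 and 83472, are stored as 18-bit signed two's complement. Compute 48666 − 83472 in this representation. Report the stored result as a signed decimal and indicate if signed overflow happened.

-34806; no overflow

48666 → 001011111000011010
83472 → 010100011000010000
Subtract via negate-and-add: invert 010100011000010000 + 1 = 101011100111110000 (i.e. -83472).
  001011111000011010
+ 101011100111110000
= 110111100000001010
Result 110111100000001010: MSB = 1 → 227338 − 262144 = -34806.
Addends (after negating the subtrahend) have opposite signs, so signed overflow cannot occur.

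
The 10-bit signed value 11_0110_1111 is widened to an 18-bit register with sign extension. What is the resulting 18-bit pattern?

111111111101101111

MSB of 1101101111 is 1; replicate it into the new high bits.
11111111|1101101111 → 111111111101101111 (still -145).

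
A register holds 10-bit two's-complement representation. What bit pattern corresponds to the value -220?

|-220| = 220 = 0011011100 in 10 bits.
Invert the bits: 1100100011. Add 1: 1100100100.
Check: 1100100100 reads as 804 − 1024 = -220.

1100100100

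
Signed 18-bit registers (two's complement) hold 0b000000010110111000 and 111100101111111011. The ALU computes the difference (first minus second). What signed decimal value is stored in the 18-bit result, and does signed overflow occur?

14781; no overflow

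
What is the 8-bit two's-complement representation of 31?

00011111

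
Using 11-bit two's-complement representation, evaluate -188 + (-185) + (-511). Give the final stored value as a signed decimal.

-884

-188 + (-185) = -373 (11010001011)
-373 + (-511) = -884 (10010001100)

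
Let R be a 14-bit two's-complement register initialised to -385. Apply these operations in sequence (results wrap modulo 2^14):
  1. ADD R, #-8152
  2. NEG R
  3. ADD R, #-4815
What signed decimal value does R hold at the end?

3722

Start: R = -385 = 11111001111111.
R = -385 + (-8152) = -8537; wraps to 7847 = 01111010100111
R = −(7847) = -7847 = 10000101011001
R = -7847 + (-4815) = -12662; wraps to 3722 = 00111010001010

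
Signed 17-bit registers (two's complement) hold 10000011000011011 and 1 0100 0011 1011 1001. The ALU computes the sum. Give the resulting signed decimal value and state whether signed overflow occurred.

10000011000011011 = -63973 (signed)
1 0100 0011 1011 1001 → 10100001110111001 = -48199 (signed)
  10000011000011011
+ 10100001110111001
= 00100100111010100  (discard carry-out 1)
Result 00100100111010100: MSB = 0 → value 18900.
Both addends are negative but the stored result is non-negative: signed overflow. The true value -63973 + (-48199) = -112172 lies outside [-65536, 65535].

18900; overflow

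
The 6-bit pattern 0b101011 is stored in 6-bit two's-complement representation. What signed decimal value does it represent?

-21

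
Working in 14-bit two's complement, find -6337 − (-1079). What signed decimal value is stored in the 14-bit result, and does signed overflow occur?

-6337 → 10011100111111
-1079 → 11101111001001
Subtract via negate-and-add: invert 11101111001001 + 1 = 00010000110111 (i.e. 1079).
  10011100111111
+ 00010000110111
= 10101101110110
Result 10101101110110: MSB = 1 → 11126 − 16384 = -5258.
Addends (after negating the subtrahend) have opposite signs, so signed overflow cannot occur.

-5258; no overflow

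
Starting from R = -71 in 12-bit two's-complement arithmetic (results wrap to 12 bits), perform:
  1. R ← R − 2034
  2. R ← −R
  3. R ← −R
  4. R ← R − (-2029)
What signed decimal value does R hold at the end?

Start: R = -71 = 111110111001.
R = -71 − 2034 = -2105; wraps to 1991 = 011111000111
R = −(1991) = -1991 = 100000111001
R = −(-1991) = 1991 = 011111000111
R = 1991 − (-2029) = 4020; wraps to -76 = 111110110100

-76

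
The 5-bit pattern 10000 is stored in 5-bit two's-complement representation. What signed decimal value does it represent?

-16

MSB is 1, so the value is negative.
Invert: 01111. Add 1: 10000 = 16. So the value is −16.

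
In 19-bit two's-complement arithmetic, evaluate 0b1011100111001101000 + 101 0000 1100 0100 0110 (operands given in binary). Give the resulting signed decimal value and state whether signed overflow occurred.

0b1011100111001101000 → 1011100111001101000 = -143768 (signed)
101 0000 1100 0100 0110 → 1010000110001000110 = -193466 (signed)
  1011100111001101000
+ 1010000110001000110
= 0101101101010101110  (discard carry-out 1)
Result 0101101101010101110: MSB = 0 → value 187054.
Both addends are negative but the stored result is non-negative: signed overflow. The true value -143768 + (-193466) = -337234 lies outside [-262144, 262143].

187054; overflow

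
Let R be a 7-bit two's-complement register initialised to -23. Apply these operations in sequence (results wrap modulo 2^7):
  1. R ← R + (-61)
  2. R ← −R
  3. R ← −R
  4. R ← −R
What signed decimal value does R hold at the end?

-44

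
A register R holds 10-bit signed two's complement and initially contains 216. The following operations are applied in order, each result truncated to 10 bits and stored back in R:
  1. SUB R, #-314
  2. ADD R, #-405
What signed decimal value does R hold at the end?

Start: R = 216 = 0011011000.
R = 216 − (-314) = 530; wraps to -494 = 1000010010
R = -494 + (-405) = -899; wraps to 125 = 0001111101

125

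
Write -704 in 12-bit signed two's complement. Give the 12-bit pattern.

110101000000

|-704| = 704 = 001011000000 in 12 bits.
Invert the bits: 110100111111. Add 1: 110101000000.
Check: 110101000000 reads as 3392 − 4096 = -704.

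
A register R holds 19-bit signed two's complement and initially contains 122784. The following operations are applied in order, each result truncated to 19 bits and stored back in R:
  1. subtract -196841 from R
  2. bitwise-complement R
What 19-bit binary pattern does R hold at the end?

Start: R = 122784 = 0011101111110100000.
R = 122784 − (-196841) = 319625; wraps to -204663 = 1001110000010001001
R = NOT 1001110000010001001 = 0110001111101110110 = 204662

0110001111101110110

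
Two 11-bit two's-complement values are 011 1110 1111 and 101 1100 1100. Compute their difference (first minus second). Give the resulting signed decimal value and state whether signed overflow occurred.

-477; overflow

011 1110 1111 → 01111101111 = 1007 (signed)
101 1100 1100 → 10111001100 = -564 (signed)
Subtract via negate-and-add: invert 10111001100 + 1 = 01000110100 (i.e. 564).
  01111101111
+ 01000110100
= 11000100011
Result 11000100011: MSB = 1 → 1571 − 2048 = -477.
Both addends (after negating the subtrahend) are non-negative but the stored result is negative: signed overflow. The true value 1007 − (-564) = 1571 lies outside [-1024, 1023].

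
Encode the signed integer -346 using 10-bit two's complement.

1010100110

|-346| = 346 = 0101011010 in 10 bits.
Invert the bits: 1010100101. Add 1: 1010100110.
Check: 1010100110 reads as 678 − 1024 = -346.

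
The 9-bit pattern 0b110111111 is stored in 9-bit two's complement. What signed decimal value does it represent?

-65

MSB is 1, so the value is negative.
Invert: 001000000. Add 1: 001000001 = 65. So the value is −65.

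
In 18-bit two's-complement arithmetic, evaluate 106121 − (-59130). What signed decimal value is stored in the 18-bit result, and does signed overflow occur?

-96893; overflow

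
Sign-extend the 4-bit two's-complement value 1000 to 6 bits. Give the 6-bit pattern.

111000

MSB of 1000 is 1; replicate it into the new high bits.
11|1000 → 111000 (still -8).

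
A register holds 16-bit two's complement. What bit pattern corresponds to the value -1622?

1111100110101010

|-1622| = 1622 = 0000011001010110 in 16 bits.
Invert the bits: 1111100110101001. Add 1: 1111100110101010.
Check: 1111100110101010 reads as 63914 − 65536 = -1622.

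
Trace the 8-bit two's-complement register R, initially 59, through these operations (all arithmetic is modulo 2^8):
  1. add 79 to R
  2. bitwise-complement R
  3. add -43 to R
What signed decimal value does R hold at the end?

74

Start: R = 59 = 00111011.
R = 59 + 79 = 138; wraps to -118 = 10001010
R = NOT 10001010 = 01110101 = 117
R = 117 + (-43) = 74 = 01001010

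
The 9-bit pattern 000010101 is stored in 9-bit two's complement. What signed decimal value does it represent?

21

MSB is 0, so the value is non-negative: 000010101 = 21.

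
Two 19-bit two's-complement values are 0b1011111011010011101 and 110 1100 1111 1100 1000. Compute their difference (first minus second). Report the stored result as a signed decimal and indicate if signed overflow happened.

-55595; no overflow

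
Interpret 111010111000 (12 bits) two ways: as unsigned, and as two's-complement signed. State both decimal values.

unsigned = 3768, signed = -328

Unsigned: 111010111000 = 3768.
Signed: MSB=1 → 3768 − 4096 = -328.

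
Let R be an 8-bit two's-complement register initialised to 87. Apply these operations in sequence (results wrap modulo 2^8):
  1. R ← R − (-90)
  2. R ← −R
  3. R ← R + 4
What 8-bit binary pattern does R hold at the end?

Start: R = 87 = 01010111.
R = 87 − (-90) = 177; wraps to -79 = 10110001
R = −(-79) = 79 = 01001111
R = 79 + 4 = 83 = 01010011

01010011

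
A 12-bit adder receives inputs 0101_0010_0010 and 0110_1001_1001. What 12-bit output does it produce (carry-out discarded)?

101110111011

  010100100010
+ 011010011001
= 101110111011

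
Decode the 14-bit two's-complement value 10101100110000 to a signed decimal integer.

MSB is 1, so the value is negative.
Invert: 01010011001111. Add 1: 01010011010000 = 5328. So the value is −5328.

-5328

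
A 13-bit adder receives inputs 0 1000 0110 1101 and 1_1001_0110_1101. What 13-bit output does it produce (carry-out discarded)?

0000111011010

  0100001101101
+ 1100101101101
= 0000111011010  (discard carry-out 1)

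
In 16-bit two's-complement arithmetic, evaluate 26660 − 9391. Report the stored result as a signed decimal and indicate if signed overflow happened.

26660 → 0110100000100100
9391 → 0010010010101111
Subtract via negate-and-add: invert 0010010010101111 + 1 = 1101101101010001 (i.e. -9391).
  0110100000100100
+ 1101101101010001
= 0100001101110101  (discard carry-out 1)
Result 0100001101110101: MSB = 0 → value 17269.
Addends (after negating the subtrahend) have opposite signs, so signed overflow cannot occur.

17269; no overflow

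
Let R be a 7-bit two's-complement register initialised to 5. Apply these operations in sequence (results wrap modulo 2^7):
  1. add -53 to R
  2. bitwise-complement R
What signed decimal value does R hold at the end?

Start: R = 5 = 0000101.
R = 5 + (-53) = -48 = 1010000
R = NOT 1010000 = 0101111 = 47

47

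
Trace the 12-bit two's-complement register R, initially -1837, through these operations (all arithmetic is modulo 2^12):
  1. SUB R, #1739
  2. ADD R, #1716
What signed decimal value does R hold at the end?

Start: R = -1837 = 100011010011.
R = -1837 − 1739 = -3576; wraps to 520 = 001000001000
R = 520 + 1716 = 2236; wraps to -1860 = 100010111100

-1860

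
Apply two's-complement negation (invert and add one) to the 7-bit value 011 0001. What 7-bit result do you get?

Invert: 1001110. Add 1: 1001111.

1001111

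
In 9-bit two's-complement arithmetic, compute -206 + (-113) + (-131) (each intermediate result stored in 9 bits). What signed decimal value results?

-206 + (-113) = -319 → wraps to 193 (011000001)
193 + (-131) = 62 (000111110)

62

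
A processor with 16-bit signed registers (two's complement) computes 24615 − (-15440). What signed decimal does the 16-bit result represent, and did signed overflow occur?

24615 → 0110000000100111
-15440 → 1100001110110000
Subtract via negate-and-add: invert 1100001110110000 + 1 = 0011110001010000 (i.e. 15440).
  0110000000100111
+ 0011110001010000
= 1001110001110111
Result 1001110001110111: MSB = 1 → 40055 − 65536 = -25481.
Both addends (after negating the subtrahend) are non-negative but the stored result is negative: signed overflow. The true value 24615 − (-15440) = 40055 lies outside [-32768, 32767].

-25481; overflow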